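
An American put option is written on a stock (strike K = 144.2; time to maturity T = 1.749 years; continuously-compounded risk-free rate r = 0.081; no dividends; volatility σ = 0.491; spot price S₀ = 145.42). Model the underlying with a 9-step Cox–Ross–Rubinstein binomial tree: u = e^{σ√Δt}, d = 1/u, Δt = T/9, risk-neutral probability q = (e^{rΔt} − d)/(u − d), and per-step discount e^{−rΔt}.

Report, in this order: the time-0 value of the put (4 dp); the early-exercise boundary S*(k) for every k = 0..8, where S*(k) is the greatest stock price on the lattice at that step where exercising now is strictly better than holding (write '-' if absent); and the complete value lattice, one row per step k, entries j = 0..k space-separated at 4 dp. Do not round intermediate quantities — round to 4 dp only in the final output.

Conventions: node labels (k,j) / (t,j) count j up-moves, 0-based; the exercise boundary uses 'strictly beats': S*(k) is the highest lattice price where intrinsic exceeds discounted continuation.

Δt=0.19433  u=1.24166  d=0.80537  q=0.48246  discount=0.98438
step 9 (expiry): payoffs max(K−S,0) = 123.4699 112.2400 94.9267 68.2345 27.0825 0.0000 0.0000 0.0000 0.0000 0.0000
step 8: (k=8,j=0): S=25.7397, K−S=118.4603, hold=116.2082 ⇒ V=118.4603 exercise | (k=8,j=1): S=39.6834, K−S=104.5166, hold=102.2645 ⇒ V=104.5166 exercise | (k=8,j=2): S=61.1807, K−S=83.0193, hold=80.7673 ⇒ V=83.0193 exercise | (k=8,j=3): S=94.3233, K−S=49.8767, hold=47.6246 ⇒ V=49.8767 exercise | (k=8,j=4): S=145.4200, K−S=0.0000, hold=13.7973 ⇒ V=13.7973 continue | (k=8,j=5): S=224.1967, K−S=0.0000, hold=0.0000 ⇒ V=0.0000 continue | (k=8,j=6): S=345.6481, K−S=0.0000, hold=0.0000 ⇒ V=0.0000 continue | (k=8,j=7): S=532.8920, K−S=0.0000, hold=0.0000 ⇒ V=0.0000 continue | (k=8,j=8): S=821.5693, K−S=0.0000, hold=0.0000 ⇒ V=0.0000 continue  boundary S*=94.3233
step 7: (k=7,j=0): S=31.9600, K−S=112.2400, hold=109.9879 ⇒ V=112.2400 exercise | (k=7,j=1): S=49.2733, K−S=94.9267, hold=92.6746 ⇒ V=94.9267 exercise | (k=7,j=2): S=75.9655, K−S=68.2345, hold=65.9824 ⇒ V=68.2345 exercise | (k=7,j=3): S=117.1175, K−S=27.0825, hold=31.9626 ⇒ V=31.9626 continue | (k=7,j=4): S=180.5621, K−S=0.0000, hold=7.0291 ⇒ V=7.0291 continue | (k=7,j=5): S=278.3759, K−S=0.0000, hold=0.0000 ⇒ V=0.0000 continue | (k=7,j=6): S=429.1773, K−S=0.0000, hold=0.0000 ⇒ V=0.0000 continue | (k=7,j=7): S=661.6704, K−S=0.0000, hold=0.0000 ⇒ V=0.0000 continue  boundary S*=75.9655
step 6: (k=6,j=0): S=39.6834, K−S=104.5166, hold=102.2645 ⇒ V=104.5166 exercise | (k=6,j=1): S=61.1807, K−S=83.0193, hold=80.7673 ⇒ V=83.0193 exercise | (k=6,j=2): S=94.3233, K−S=49.8767, hold=49.9423 ⇒ V=49.9423 continue | (k=6,j=3): S=145.4200, K−S=0.0000, hold=19.6218 ⇒ V=19.6218 continue | (k=6,j=4): S=224.1967, K−S=0.0000, hold=3.5810 ⇒ V=3.5810 continue | (k=6,j=5): S=345.6481, K−S=0.0000, hold=0.0000 ⇒ V=0.0000 continue | (k=6,j=6): S=532.8920, K−S=0.0000, hold=0.0000 ⇒ V=0.0000 continue  boundary S*=61.1807
step 5: (k=5,j=0): S=49.2733, K−S=94.9267, hold=92.6746 ⇒ V=94.9267 exercise | (k=5,j=1): S=75.9655, K−S=68.2345, hold=66.0135 ⇒ V=68.2345 exercise | (k=5,j=2): S=117.1175, K−S=27.0825, hold=34.7622 ⇒ V=34.7622 continue | (k=5,j=3): S=180.5621, K−S=0.0000, hold=11.6971 ⇒ V=11.6971 continue | (k=5,j=4): S=278.3759, K−S=0.0000, hold=1.8244 ⇒ V=1.8244 continue | (k=5,j=5): S=429.1773, K−S=0.0000, hold=0.0000 ⇒ V=0.0000 continue  boundary S*=75.9655
step 4: (k=4,j=0): S=61.1807, K−S=83.0193, hold=80.7673 ⇒ V=83.0193 exercise | (k=4,j=1): S=94.3233, K−S=49.8767, hold=51.2719 ⇒ V=51.2719 continue | (k=4,j=2): S=145.4200, K−S=0.0000, hold=23.2651 ⇒ V=23.2651 continue | (k=4,j=3): S=224.1967, K−S=0.0000, hold=6.8256 ⇒ V=6.8256 continue | (k=4,j=4): S=345.6481, K−S=0.0000, hold=0.9294 ⇒ V=0.9294 continue  boundary S*=61.1807
step 3: (k=3,j=0): S=75.9655, K−S=68.2345, hold=66.6450 ⇒ V=68.2345 exercise | (k=3,j=1): S=117.1175, K−S=27.0825, hold=37.1699 ⇒ V=37.1699 continue | (k=3,j=2): S=180.5621, K−S=0.0000, hold=15.0941 ⇒ V=15.0941 continue | (k=3,j=3): S=278.3759, K−S=0.0000, hold=3.9187 ⇒ V=3.9187 continue  boundary S*=75.9655
step 2: (k=2,j=0): S=94.3233, K−S=49.8767, hold=52.4154 ⇒ V=52.4154 continue | (k=2,j=1): S=145.4200, K−S=0.0000, hold=26.1050 ⇒ V=26.1050 continue | (k=2,j=2): S=224.1967, K−S=0.0000, hold=9.5509 ⇒ V=9.5509 continue  boundary S*=-
step 1: (k=1,j=0): S=117.1175, K−S=27.0825, hold=39.1012 ⇒ V=39.1012 continue | (k=1,j=1): S=180.5621, K−S=0.0000, hold=17.8353 ⇒ V=17.8353 continue  boundary S*=-
step 0: (k=0,j=0): S=145.4200, K−S=0.0000, hold=28.3908 ⇒ V=28.3908 continue  boundary S*=-

price = 28.3908
boundary = - - - 75.9655 61.1807 75.9655 61.1807 75.9655 94.3233
tree:
28.3908
39.1012 17.8353
52.4154 26.1050 9.5509
68.2345 37.1699 15.0941 3.9187
83.0193 51.2719 23.2651 6.8256 0.9294
94.9267 68.2345 34.7622 11.6971 1.8244 0.0000
104.5166 83.0193 49.9423 19.6218 3.5810 0.0000 0.0000
112.2400 94.9267 68.2345 31.9626 7.0291 0.0000 0.0000 0.0000
118.4603 104.5166 83.0193 49.8767 13.7973 0.0000 0.0000 0.0000 0.0000
123.4699 112.2400 94.9267 68.2345 27.0825 0.0000 0.0000 0.0000 0.0000 0.0000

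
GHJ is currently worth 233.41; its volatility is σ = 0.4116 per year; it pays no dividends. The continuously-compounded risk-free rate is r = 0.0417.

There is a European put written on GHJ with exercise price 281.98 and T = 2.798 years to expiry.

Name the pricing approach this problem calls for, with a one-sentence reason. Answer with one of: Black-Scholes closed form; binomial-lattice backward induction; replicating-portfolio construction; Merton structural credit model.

Key observation: a European claim on GHJ (strike 281.98) — a lognormal (GBM) underlying with constant rate and volatility — has an exact closed-form value; no lattice or capital structure is involved.

framework: Black-Scholes closed form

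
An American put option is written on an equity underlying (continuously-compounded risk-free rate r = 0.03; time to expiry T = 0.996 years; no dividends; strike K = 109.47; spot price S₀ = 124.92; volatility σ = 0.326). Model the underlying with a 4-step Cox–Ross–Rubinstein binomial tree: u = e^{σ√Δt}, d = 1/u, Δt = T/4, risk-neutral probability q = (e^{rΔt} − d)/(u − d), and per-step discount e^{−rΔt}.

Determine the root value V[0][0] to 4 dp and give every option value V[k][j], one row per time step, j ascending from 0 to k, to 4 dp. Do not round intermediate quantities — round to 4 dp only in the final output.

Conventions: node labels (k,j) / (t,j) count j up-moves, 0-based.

Δt=0.24900, u=1.17665, d=0.84987, q=0.48237, disc=e^(-rΔt)=0.99256
k=4 terminal: V=max(K-S,0) → 44.3013 19.2432 0.0000 0.0000 0.0000
k=3: j=0 S=76.6809 intr=32.7891 cont=31.9744 V=32.7891[EX]; j=1 S=106.1656 intr=3.3044 cont=9.8868 V=9.8868[hold]; j=2 S=146.9874 intr=0.0000 cont=0.0000 V=0.0000[hold]; j=3 S=203.5058 intr=0.0000 cont=0.0000 V=0.0000[hold]
k=2: j=0 S=90.2268 intr=19.2432 cont=21.5800 V=21.5800[hold]; j=1 S=124.9200 intr=0.0000 cont=5.0797 V=5.0797[hold]; j=2 S=172.9532 intr=0.0000 cont=0.0000 V=0.0000[hold]
k=1: j=0 S=106.1656 intr=3.3044 cont=13.5195 V=13.5195[hold]; j=1 S=146.9874 intr=0.0000 cont=2.6098 V=2.6098[hold]
k=0: j=0 S=124.9200 intr=0.0000 cont=8.1956 V=8.1956[hold]

price = 8.1956
tree:
8.1956
13.5195 2.6098
21.5800 5.0797 0.0000
32.7891 9.8868 0.0000 0.0000
44.3013 19.2432 0.0000 0.0000 0.0000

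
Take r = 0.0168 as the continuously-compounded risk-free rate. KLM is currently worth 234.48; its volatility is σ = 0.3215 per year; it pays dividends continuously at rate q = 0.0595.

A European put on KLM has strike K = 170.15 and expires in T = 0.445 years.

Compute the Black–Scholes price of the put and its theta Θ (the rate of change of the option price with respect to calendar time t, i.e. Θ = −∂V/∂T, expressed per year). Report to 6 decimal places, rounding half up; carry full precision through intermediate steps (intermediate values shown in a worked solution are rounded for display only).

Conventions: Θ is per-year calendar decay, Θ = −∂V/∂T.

price = 1.515557
Θ = -7.587595

σ√T = 0.3215·√0.445 = 0.214467
d₁ = (ln(S/K) + (r−q+σ²/2)T) / (σ√T) = (ln(234.48/170.15) + (0.0168−0.0595+0.3215²/2)·0.445) / 0.214467 = (0.320690 + 0.003997) / 0.214467 = 1.513921
d₂ = d₁ − σ√T = 1.513921 − 0.214467 = 1.299454
e^{−rT} = 0.992552
e^{−qT} = 0.973870
N(−d₁) = 0.065023,  N(−d₂) = 0.096894
Put price V = K·e^{−rT}·N(−d₂) − S·e^{−qT}·N(−d₁) = 16.363739 − 14.848182 = 1.515557
φ(d₁) = (1/√(2π))·e^{−d₁²/2} = 0.126829
Θ = −S·e^{−qT}·φ(d₁)·σ/(2√T) − q·S·e^{−qT}·N(−d₁) + r·K·e^{−rT}·N(−d₂) = −6.979039 − 0.883467 + 0.274911 = -7.587595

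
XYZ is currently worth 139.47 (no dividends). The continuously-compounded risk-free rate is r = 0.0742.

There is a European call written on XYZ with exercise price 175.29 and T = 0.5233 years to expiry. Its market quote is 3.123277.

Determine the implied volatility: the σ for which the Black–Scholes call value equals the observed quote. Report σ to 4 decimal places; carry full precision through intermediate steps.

sigma = 0.2876

At σ = 0.2876 the Black–Scholes value reproduces the quote:
σ√T = 0.2876·√0.5233 = 0.208048
d₁ = (ln(S/K) + (r+σ²/2)T) / (σ√T) = (ln(139.47/175.29) + (0.0742+0.2876²/2)·0.5233) / 0.208048 = (-0.228592 + 0.060471) / 0.208048 = -0.808088
d₂ = d₁ − σ√T = -0.808088 − 0.208048 = -1.016136
e^{−rT} = 0.961915
N(d₁) = 0.209520,  N(d₂) = 0.154782
V = S·N(d₁) − K·e^{−rT}·N(d₂) = 29.221761 − 26.098484 = 3.123277 (the quoted price), and the Black–Scholes price is strictly increasing in σ, so σ is unique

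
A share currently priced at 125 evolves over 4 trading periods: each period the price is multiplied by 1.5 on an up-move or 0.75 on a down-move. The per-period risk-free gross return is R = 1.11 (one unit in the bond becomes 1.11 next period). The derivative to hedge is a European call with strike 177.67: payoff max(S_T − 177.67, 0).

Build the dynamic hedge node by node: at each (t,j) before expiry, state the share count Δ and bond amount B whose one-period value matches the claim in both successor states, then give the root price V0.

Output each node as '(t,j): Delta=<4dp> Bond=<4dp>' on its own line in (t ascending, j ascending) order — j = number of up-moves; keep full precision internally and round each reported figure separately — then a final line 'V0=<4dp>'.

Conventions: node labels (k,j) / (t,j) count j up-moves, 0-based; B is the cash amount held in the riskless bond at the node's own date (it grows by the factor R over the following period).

(0,0): Delta=0.6618 Bond=-45.7910
(1,0): Delta=0.3690 Bond=-23.3724
(1,1): Delta=0.8205 Bond=-80.5717
(2,0): Delta=0.0000 Bond=0.0000
(2,1): Delta=0.5688 Bond=-54.0487
(2,2): Delta=0.9568 Bond=-127.7692
(3,0): Delta=0.0000 Bond=0.0000
(3,1): Delta=0.0000 Bond=0.0000
(3,2): Delta=0.8770 Bond=-124.9876
(3,3): Delta=1.0000 Bond=-160.0631
V0=36.9380

Since d<R<u, set p* = (R−d)/(u−d) = 0.4800; price each node as the discounted p*-expectation of its children.
Expiry values: V(4,0)=0.0000, V(4,1)=0.0000, V(4,2)=0.0000, V(4,3)=138.7363, V(4,4)=455.1425
  t=3,j=0: stock 52.7344 → up 79.1016 (V=0.0000), down 39.5508 (V=0.0000). Price 0.0000; hedge Δ=0.0000, bond B=0.0000.
  t=3,j=1: stock 105.4688 → up 158.2031 (V=0.0000), down 79.1016 (V=0.0000). Price 0.0000; hedge Δ=0.0000, bond B=0.0000.
  t=3,j=2: stock 210.9375 → up 316.4062 (V=138.7363), down 158.2031 (V=0.0000). Price 59.9941; hedge Δ=0.8770, bond B=-124.9876.
  t=3,j=3: stock 421.8750 → up 632.8125 (V=455.1425), down 316.4062 (V=138.7363). Price 261.8119; hedge Δ=1.0000, bond B=-160.0631.
  t=2,j=0: stock 70.3125 → up 105.4688 (V=0.0000), down 52.7344 (V=0.0000). Price 0.0000; hedge Δ=0.0000, bond B=0.0000.
  t=2,j=1: stock 140.6250 → up 210.9375 (V=59.9941), down 105.4688 (V=0.0000). Price 25.9434; hedge Δ=0.5688, bond B=-54.0487.
  t=2,j=2: stock 281.2500 → up 421.8750 (V=261.8119), down 210.9375 (V=59.9941). Price 141.3213; hedge Δ=0.9568, bond B=-127.7692.
  t=1,j=0: stock 93.7500 → up 140.6250 (V=25.9434), down 70.3125 (V=0.0000). Price 11.2188; hedge Δ=0.3690, bond B=-23.3724.
  t=1,j=1: stock 187.5000 → up 281.2500 (V=141.3213), down 140.6250 (V=25.9434). Price 73.2656; hedge Δ=0.8205, bond B=-80.5717.
  t=0,j=0: stock 125.0000 → up 187.5000 (V=73.2656), down 93.7500 (V=11.2188). Price 36.9380; hedge Δ=0.6618, bond B=-45.7910.
Check: Δ(0,0)·S0 + B(0,0) = 36.9380 = V0.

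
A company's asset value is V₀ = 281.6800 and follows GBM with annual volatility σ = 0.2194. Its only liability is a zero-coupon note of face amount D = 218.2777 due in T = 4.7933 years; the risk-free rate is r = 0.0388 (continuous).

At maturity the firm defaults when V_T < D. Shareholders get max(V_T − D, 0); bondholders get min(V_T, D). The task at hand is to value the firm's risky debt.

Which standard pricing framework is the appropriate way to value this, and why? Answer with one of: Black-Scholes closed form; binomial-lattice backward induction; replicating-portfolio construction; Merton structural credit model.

framework: Merton structural credit model

Key observation: assets follow a GBM and default happens iff V_T < 218.2777; valuing claims on that split (equity as a call, risky debt as the residual) is the structural model's definition.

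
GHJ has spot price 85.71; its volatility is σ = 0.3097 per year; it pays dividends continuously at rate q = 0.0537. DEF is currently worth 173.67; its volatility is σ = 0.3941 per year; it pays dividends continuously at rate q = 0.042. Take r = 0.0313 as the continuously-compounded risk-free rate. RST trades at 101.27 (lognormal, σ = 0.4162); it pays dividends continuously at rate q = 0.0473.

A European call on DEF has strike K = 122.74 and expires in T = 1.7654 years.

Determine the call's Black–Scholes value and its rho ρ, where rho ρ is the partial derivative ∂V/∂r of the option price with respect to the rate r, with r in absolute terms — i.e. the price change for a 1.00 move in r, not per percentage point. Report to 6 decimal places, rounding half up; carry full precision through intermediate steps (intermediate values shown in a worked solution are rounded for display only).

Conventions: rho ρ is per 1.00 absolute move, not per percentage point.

σ√T = 0.3941·√1.7654 = 0.523634
d₁ = (ln(S/K) + (r−q+σ²/2)T) / (σ√T) = (ln(173.67/122.74) + (0.0313−0.042+0.3941²/2)·1.7654) / 0.523634 = (0.347089 + 0.118207) / 0.523634 = 0.888588
d₂ = d₁ − σ√T = 0.888588 − 0.523634 = 0.364954
e^{−rT} = 0.946242
e^{−qT} = 0.928535
N(d₁) = 0.812888,  N(d₂) = 0.642427
Call price V = S·e^{−qT}·N(d₁) − K·e^{−rT}·N(d₂) = 131.085266 − 74.612607 = 56.472658
ρ = K·T·e^{−rT}·N(d₂) = 131.721097

price = 56.472658
ρ = 131.721097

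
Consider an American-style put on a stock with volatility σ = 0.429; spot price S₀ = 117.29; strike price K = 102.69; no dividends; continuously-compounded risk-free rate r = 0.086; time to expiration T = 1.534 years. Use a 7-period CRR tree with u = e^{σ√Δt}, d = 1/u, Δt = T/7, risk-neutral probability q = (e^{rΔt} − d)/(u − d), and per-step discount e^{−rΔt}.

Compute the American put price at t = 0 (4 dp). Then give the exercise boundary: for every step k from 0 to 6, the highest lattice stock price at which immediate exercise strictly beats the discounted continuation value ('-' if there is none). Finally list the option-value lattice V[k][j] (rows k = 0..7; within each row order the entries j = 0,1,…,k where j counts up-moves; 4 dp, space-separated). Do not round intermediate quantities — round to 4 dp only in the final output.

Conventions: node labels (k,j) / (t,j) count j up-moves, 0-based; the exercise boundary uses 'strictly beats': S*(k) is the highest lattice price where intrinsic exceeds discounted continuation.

price = 11.9269
boundary = - - - 64.2107 52.5279 64.2107 78.4920
tree:
11.9269
18.1967 6.0382
26.9423 10.0424 2.2170
38.4793 16.2980 4.0961 0.4001
50.1621 25.6103 7.4975 0.8106 0.0000
59.7194 38.4793 13.5668 1.6422 0.0000 0.0000
67.5377 50.1621 24.1980 3.3270 0.0000 0.0000 0.0000
73.9335 59.7194 38.4793 6.7404 0.0000 0.0000 0.0000 0.0000

Δt=0.21914  u=1.22241  d=0.81805  q=0.49701  discount=0.98133
step 7 (expiry): payoffs max(K−S,0) = 73.9335 59.7194 38.4793 6.7404 0.0000 0.0000 0.0000 0.0000
step 6: (k=6,j=0): S=35.1523, K−S=67.5377, hold=65.6205 ⇒ V=67.5377 exercise | (k=6,j=1): S=52.5279, K−S=50.1621, hold=48.2449 ⇒ V=50.1621 exercise | (k=6,j=2): S=78.4920, K−S=24.1980, hold=22.2808 ⇒ V=24.1980 exercise | (k=6,j=3): S=117.2900, K−S=0.0000, hold=3.3270 ⇒ V=3.3270 continue | (k=6,j=4): S=175.2656, K−S=0.0000, hold=0.0000 ⇒ V=0.0000 continue | (k=6,j=5): S=261.8981, K−S=0.0000, hold=0.0000 ⇒ V=0.0000 continue | (k=6,j=6): S=391.3524, K−S=0.0000, hold=0.0000 ⇒ V=0.0000 continue  boundary S*=78.4920
step 5: (k=5,j=0): S=42.9706, K−S=59.7194, hold=57.8022 ⇒ V=59.7194 exercise | (k=5,j=1): S=64.2107, K−S=38.4793, hold=36.5621 ⇒ V=38.4793 exercise | (k=5,j=2): S=95.9496, K−S=6.7404, hold=13.5668 ⇒ V=13.5668 continue | (k=5,j=3): S=143.3768, K−S=0.0000, hold=1.6422 ⇒ V=1.6422 continue | (k=5,j=4): S=214.2469, K−S=0.0000, hold=0.0000 ⇒ V=0.0000 continue | (k=5,j=5): S=320.1475, K−S=0.0000, hold=0.0000 ⇒ V=0.0000 continue  boundary S*=64.2107
step 4: (k=4,j=0): S=52.5279, K−S=50.1621, hold=48.2449 ⇒ V=50.1621 exercise | (k=4,j=1): S=78.4920, K−S=24.1980, hold=25.6103 ⇒ V=25.6103 continue | (k=4,j=2): S=117.2900, K−S=0.0000, hold=7.4975 ⇒ V=7.4975 continue | (k=4,j=3): S=175.2656, K−S=0.0000, hold=0.8106 ⇒ V=0.8106 continue | (k=4,j=4): S=261.8981, K−S=0.0000, hold=0.0000 ⇒ V=0.0000 continue  boundary S*=52.5279
step 3: (k=3,j=0): S=64.2107, K−S=38.4793, hold=37.2509 ⇒ V=38.4793 exercise | (k=3,j=1): S=95.9496, K−S=6.7404, hold=16.2980 ⇒ V=16.2980 continue | (k=3,j=2): S=143.3768, K−S=0.0000, hold=4.0961 ⇒ V=4.0961 continue | (k=3,j=3): S=214.2469, K−S=0.0000, hold=0.4001 ⇒ V=0.4001 continue  boundary S*=64.2107
step 2: (k=2,j=0): S=78.4920, K−S=24.1980, hold=26.9423 ⇒ V=26.9423 continue | (k=2,j=1): S=117.2900, K−S=0.0000, hold=10.0424 ⇒ V=10.0424 continue | (k=2,j=2): S=175.2656, K−S=0.0000, hold=2.2170 ⇒ V=2.2170 continue  boundary S*=-
step 1: (k=1,j=0): S=95.9496, K−S=6.7404, hold=18.1967 ⇒ V=18.1967 continue | (k=1,j=1): S=143.3768, K−S=0.0000, hold=6.0382 ⇒ V=6.0382 continue  boundary S*=-
step 0: (k=0,j=0): S=117.2900, K−S=0.0000, hold=11.9269 ⇒ V=11.9269 continue  boundary S*=-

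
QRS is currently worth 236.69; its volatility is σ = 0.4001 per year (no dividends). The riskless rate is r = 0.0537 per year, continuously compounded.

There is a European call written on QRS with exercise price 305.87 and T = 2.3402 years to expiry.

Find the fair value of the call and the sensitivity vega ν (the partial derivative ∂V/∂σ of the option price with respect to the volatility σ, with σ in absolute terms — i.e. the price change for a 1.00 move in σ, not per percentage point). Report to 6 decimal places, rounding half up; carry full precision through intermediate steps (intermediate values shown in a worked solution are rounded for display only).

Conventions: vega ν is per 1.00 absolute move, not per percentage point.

σ√T = 0.4001·√2.3402 = 0.612061
d₁ = (ln(S/K) + (r+σ²/2)T) / (σ√T) = (ln(236.69/305.87) + (0.0537+0.4001²/2)·2.3402) / 0.612061 = (-0.256409 + 0.312978) / 0.612061 = 0.092424
d₂ = d₁ − σ√T = 0.092424 − 0.612061 = -0.519637
e^{−rT} = 0.881907
N(d₁) = 0.536820,  N(d₂) = 0.301658
Call price V = S·N(d₁) − K·e^{−rT}·N(d₂) = 127.059831 − 81.371987 = 45.687843
φ(d₁) = (1/√(2π))·e^{−d₁²/2} = 0.397242
ν = S·φ(d₁)·√T = 143.833991

price = 45.687843
ν = 143.833991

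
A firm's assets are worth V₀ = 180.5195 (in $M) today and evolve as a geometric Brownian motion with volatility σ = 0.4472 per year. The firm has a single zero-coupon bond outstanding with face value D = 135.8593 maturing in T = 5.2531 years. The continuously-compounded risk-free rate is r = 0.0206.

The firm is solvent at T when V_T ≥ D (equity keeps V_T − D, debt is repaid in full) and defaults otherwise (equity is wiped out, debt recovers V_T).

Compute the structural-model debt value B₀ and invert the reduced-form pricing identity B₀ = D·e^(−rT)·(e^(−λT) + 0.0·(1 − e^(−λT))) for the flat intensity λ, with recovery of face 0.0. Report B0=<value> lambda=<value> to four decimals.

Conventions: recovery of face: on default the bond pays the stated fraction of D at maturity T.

B0=88.1257 lambda=0.0618

Apply the equity-as-call identities (strike 135.8593, horizon 5.2531 years):
d₁ = [ln(V₀/D) + (r + σ²/2)T] / (σ√T)
   = [ln(180.5195/135.8593) + (0.0206 + 0.5·0.4472²)·5.2531] / (0.4472·√5.2531)
   = [0.284219 + 0.633492] / 1.024966 = 0.895357
d₂ = d₁ − σ√T = 0.895357 − 1.024966 = -0.129609
N(d₁) = 0.814702,  N(d₂) = 0.448438,  e^(−rT) = 0.897436
E₀ = V₀·N(d₁) − D·e^(−rT)·N(d₂)
   = 180.5195·0.814702 − 135.8593·0.897436·0.448438 = 92.393811
B₀ = V₀ − E₀ = 180.5195 − 92.393811 = 88.125689
e^(−λT) = (B₀·e^(rT)/D − 0)/(1 − 0) = (88.1257·1.114286/135.8593 − 0)/1 = 0.72278626
λ = −ln(0.72278626)/5.2531 = 0.061800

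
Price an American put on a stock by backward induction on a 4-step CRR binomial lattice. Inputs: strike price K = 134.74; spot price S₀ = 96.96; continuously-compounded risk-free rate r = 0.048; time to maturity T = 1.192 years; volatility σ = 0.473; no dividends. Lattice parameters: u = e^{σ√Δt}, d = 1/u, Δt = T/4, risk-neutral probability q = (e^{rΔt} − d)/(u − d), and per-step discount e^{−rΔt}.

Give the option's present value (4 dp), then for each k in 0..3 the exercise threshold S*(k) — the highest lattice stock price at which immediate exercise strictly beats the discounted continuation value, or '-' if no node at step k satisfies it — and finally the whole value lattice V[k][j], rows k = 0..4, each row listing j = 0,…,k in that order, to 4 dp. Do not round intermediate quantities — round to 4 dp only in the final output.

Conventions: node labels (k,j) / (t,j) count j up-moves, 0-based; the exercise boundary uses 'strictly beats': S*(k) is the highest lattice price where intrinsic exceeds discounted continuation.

Δt=0.29800, u=1.29461, d=0.77243, q=0.46339, disc=e^(-rΔt)=0.98580
k=4 terminal: V=max(K-S,0) → 100.2225 76.8883 37.7800 0.0000 0.0000
k=3: j=0 S=44.6867 intr=90.0533 cont=88.1397 V=90.0533[EX]; j=1 S=74.8953 intr=59.8447 cont=57.9311 V=59.8447[EX]; j=2 S=125.5252 intr=9.2148 cont=19.9850 V=19.9850[hold]; j=3 S=210.3813 intr=0.0000 cont=0.0000 V=0.0000[hold]  S*(3)=74.8953
k=2: j=0 S=57.8517 intr=76.8883 cont=74.9747 V=76.8883[EX]; j=1 S=96.9600 intr=37.7800 cont=40.7864 V=40.7864[hold]; j=2 S=162.5059 intr=0.0000 cont=10.5718 V=10.5718[hold]  S*(2)=57.8517
k=1: j=0 S=74.8953 intr=59.8447 cont=59.3045 V=59.8447[EX]; j=1 S=125.5252 intr=9.2148 cont=26.4047 V=26.4047[hold]  S*(1)=74.8953
k=0: j=0 S=96.9600 intr=37.7800 cont=43.7190 V=43.7190[hold]  S*(0)=-

price = 43.7190
boundary = - 74.8953 57.8517 74.8953
tree:
43.7190
59.8447 26.4047
76.8883 40.7864 10.5718
90.0533 59.8447 19.9850 0.0000
100.2225 76.8883 37.7800 0.0000 0.0000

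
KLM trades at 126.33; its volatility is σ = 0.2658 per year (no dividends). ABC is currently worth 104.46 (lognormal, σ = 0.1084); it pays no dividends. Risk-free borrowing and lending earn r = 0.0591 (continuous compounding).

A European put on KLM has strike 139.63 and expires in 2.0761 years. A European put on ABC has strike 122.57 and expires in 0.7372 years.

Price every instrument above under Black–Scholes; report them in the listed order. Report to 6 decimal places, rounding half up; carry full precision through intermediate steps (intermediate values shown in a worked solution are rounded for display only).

[KLM put K=139.63]
σ√T = 0.2658·√2.0761 = 0.382983
d₁ = (ln(S/K) + (r+σ²/2)T) / (σ√T) = (ln(126.33/139.63) + (0.0591+0.2658²/2)·2.0761) / 0.382983 = (-0.100099 + 0.196035) / 0.382983 = 0.250499
d₂ = d₁ − σ√T = 0.250499 − 0.382983 = -0.132484
e^{−rT} = 0.884531
N(−d₁) = 0.401101,  N(−d₂) = 0.552699
price = K·e^{−rT}·N(−d₂) − S·N(−d₁) = 68.262253 − 50.671049 = 17.591204
[ABC put K=122.57]
σ√T = 0.1084·√0.7372 = 0.093073
d₁ = (ln(S/K) + (r+σ²/2)T) / (σ√T) = (ln(104.46/122.57) + (0.0591+0.1084²/2)·0.7372) / 0.093073 = (-0.159878 + 0.047900) / 0.093073 = -1.203128
d₂ = d₁ − σ√T = -1.203128 − 0.093073 = -1.296201
e^{−rT} = 0.957367
N(−d₁) = 0.885537,  N(−d₂) = 0.902547
price = K·e^{−rT}·N(−d₂) − S·N(−d₁) = 105.908879 − 92.503158 = 13.405721

price(KLM put K=139.63) = 17.591204
price(ABC put K=122.57) = 13.405721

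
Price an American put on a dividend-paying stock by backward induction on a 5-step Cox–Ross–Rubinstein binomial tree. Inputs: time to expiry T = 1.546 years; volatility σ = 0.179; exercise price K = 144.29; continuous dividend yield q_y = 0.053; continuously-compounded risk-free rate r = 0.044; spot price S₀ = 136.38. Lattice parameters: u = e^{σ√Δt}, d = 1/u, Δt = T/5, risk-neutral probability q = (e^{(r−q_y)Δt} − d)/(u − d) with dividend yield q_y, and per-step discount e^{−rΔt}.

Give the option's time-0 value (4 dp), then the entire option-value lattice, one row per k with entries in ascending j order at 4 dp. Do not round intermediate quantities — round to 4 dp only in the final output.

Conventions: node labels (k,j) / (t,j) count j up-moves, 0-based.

price = 17.0259
tree:
17.0259
24.1971 9.1537
33.0747 14.5444 3.1280
43.1160 22.3264 5.8850 0.0000
52.7013 32.5275 11.0720 0.0000 0.0000
61.3785 43.1160 20.8308 0.0000 0.0000 0.0000

Δt=0.30920, u=1.10466, d=0.90526, q=0.46120, disc=e^(-rΔt)=0.98649
k=5 terminal: V=max(K-S,0) → 61.3785 43.1160 20.8308 0.0000 0.0000 0.0000
k=4: j=0 S=91.5887 intr=52.7013 cont=52.2402 V=52.7013[EX]; j=1 S=111.7625 intr=32.5275 cont=32.3943 V=32.5275[EX]; j=2 S=136.3800 intr=7.9100 cont=11.0720 V=11.0720[hold]; j=3 S=166.4198 intr=0.0000 cont=0.0000 V=0.0000[hold]; j=4 S=203.0764 intr=0.0000 cont=0.0000 V=0.0000[hold]
k=3: j=0 S=101.1740 intr=43.1160 cont=42.8107 V=43.1160[EX]; j=1 S=123.4592 intr=20.8308 cont=22.3264 V=22.3264[hold]; j=2 S=150.6530 intr=0.0000 cont=5.8850 V=5.8850[hold]; j=3 S=183.8367 intr=0.0000 cont=0.0000 V=0.0000[hold]
k=2: j=0 S=111.7625 intr=32.5275 cont=33.0747 V=33.0747[hold]; j=1 S=136.3800 intr=7.9100 cont=14.5444 V=14.5444[hold]; j=2 S=166.4198 intr=0.0000 cont=3.1280 V=3.1280[hold]
k=1: j=0 S=123.4592 intr=20.8308 cont=24.1971 V=24.1971[hold]; j=1 S=150.6530 intr=0.0000 cont=9.1537 V=9.1537[hold]
k=0: j=0 S=136.3800 intr=7.9100 cont=17.0259 V=17.0259[hold]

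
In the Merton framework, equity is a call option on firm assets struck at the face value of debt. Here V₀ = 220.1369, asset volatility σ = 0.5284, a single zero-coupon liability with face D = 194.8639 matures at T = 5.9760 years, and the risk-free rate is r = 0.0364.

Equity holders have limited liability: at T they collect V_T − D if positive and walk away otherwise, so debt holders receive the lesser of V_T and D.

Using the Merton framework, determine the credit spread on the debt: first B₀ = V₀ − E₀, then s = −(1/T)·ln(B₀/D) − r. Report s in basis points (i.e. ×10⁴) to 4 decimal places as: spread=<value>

Equity is a call on the firm's assets struck at D = 194.8639:
d₁ = [ln(V₀/D) + (r + σ²/2)T] / (σ√T)
   = [ln(220.1369/194.8639) + (0.0364 + 0.5·0.5284²)·5.9760] / (0.5284·√5.9760)
   = [0.121948 + 1.051796] / 1.291719 = 0.908668
d₂ = d₁ − σ√T = 0.908668 − 1.291719 = -0.383051
N(d₁) = 0.818237,  N(d₂) = 0.350841,  e^(−rT) = 0.804506
E₀ = V₀·N(d₁) − D·e^(−rT)·N(d₂)
   = 220.1369·0.818237 − 194.8639·0.804506·0.350841 = 125.123156
B₀ = V₀ − E₀ = 220.1369 − 125.123156 = 95.013744
spread = −(1/T)·ln(B₀/D) − r = −(1/5.9760)·ln(95.013744/194.8639) − 0.0364 = 0.08379408
in basis points: 0.08379408 × 10⁴ = 837.9408 bp

spread=837.9408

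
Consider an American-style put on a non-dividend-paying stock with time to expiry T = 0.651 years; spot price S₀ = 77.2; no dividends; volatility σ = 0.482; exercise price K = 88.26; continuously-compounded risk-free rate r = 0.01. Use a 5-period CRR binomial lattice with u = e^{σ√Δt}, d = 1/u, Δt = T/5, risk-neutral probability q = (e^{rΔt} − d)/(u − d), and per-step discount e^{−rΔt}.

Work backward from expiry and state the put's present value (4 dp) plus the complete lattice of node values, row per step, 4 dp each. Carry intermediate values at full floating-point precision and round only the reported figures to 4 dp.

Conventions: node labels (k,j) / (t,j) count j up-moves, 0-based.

price = 18.5717
tree:
18.5717
25.6467 10.3306
33.8990 16.0456 3.6605
42.4439 23.9784 6.7921 0.0000
49.7578 33.7406 12.6026 0.0000 0.0000
55.9042 42.4439 23.3840 0.0000 0.0000 0.0000

Δt=0.13020, u=1.18996, d=0.84036, q=0.46036, disc=e^(-rΔt)=0.99870
k=5 terminal: V=max(K-S,0) → 55.9042 42.4439 23.3840 0.0000 0.0000 0.0000
k=4: j=0 S=38.5022 intr=49.7578 cont=49.6430 V=49.7578[EX]; j=1 S=54.5194 intr=33.7406 cont=33.6257 V=33.7406[EX]; j=2 S=77.2000 intr=11.0600 cont=12.6026 V=12.6026[hold]; j=3 S=109.3159 intr=0.0000 cont=0.0000 V=0.0000[hold]; j=4 S=154.7923 intr=0.0000 cont=0.0000 V=0.0000[hold]
k=3: j=0 S=45.8161 intr=42.4439 cont=42.3290 V=42.4439[EX]; j=1 S=64.8760 intr=23.3840 cont=23.9784 V=23.9784[hold]; j=2 S=91.8651 intr=0.0000 cont=6.7921 V=6.7921[hold]; j=3 S=130.0817 intr=0.0000 cont=0.0000 V=0.0000[hold]
k=2: j=0 S=54.5194 intr=33.7406 cont=33.8990 V=33.8990[hold]; j=1 S=77.2000 intr=11.0600 cont=16.0456 V=16.0456[hold]; j=2 S=109.3159 intr=0.0000 cont=3.6605 V=3.6605[hold]
k=1: j=0 S=64.8760 intr=23.3840 cont=25.6467 V=25.6467[hold]; j=1 S=91.8651 intr=0.0000 cont=10.3306 V=10.3306[hold]
k=0: j=0 S=77.2000 intr=11.0600 cont=18.5717 V=18.5717[hold]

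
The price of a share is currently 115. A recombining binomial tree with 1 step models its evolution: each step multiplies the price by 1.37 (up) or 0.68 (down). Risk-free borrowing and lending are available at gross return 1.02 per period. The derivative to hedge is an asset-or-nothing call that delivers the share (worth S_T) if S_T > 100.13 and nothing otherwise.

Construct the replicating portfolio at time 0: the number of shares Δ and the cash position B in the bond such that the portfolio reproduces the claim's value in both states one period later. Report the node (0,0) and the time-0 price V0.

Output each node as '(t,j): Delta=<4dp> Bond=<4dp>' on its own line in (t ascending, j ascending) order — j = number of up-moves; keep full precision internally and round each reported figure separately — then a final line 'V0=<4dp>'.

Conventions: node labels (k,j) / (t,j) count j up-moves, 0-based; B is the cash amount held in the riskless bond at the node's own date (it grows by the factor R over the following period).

No-arbitrage ⇒ martingale measure with p* = (R−d)/(u−d) = 0.4928.
Terminal payoffs: V(1,0)=0.0000, V(1,1)=157.5500
(0,0): S=115.0000. Δ = (V_up−V_dn)/(S_up−S_dn) = (157.5500−0.0000)/(157.5500−78.2000) = 1.9855. V = [p*·157.5500 + (1−p*)·0.0000]/1.02 = 76.1111. B = V − Δ·S = -152.2222.
As a check, the time-0 holding Δ(0,0)·S0 + B(0,0) comes to 76.1111 — exactly V0.

(0,0): Delta=1.9855 Bond=-152.2222
V0=76.1111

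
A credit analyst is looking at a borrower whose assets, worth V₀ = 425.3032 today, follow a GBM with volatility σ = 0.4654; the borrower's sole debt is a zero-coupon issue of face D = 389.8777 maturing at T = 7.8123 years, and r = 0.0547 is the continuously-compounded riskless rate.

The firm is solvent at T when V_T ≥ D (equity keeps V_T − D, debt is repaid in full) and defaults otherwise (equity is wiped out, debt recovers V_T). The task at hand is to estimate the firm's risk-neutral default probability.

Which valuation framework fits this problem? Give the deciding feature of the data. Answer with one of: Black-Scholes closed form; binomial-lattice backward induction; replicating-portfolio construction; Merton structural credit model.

Key observation: assets follow a GBM and default happens iff V_T < 389.8777; valuing claims on that split (equity as a call, risky debt as the residual) is the structural model's definition.

framework: Merton structural credit model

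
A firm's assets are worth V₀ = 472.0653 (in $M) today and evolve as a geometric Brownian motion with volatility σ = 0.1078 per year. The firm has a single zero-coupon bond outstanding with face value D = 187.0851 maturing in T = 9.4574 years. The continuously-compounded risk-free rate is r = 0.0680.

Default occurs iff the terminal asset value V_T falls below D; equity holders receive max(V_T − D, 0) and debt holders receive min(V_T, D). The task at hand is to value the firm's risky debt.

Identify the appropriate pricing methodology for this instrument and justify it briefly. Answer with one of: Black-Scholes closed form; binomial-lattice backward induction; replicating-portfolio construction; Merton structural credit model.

framework: Merton structural credit model

Key observation: the question is about default risk generated by asset-value dynamics against a debt face of 187.0851 — the structural framework prices exactly that.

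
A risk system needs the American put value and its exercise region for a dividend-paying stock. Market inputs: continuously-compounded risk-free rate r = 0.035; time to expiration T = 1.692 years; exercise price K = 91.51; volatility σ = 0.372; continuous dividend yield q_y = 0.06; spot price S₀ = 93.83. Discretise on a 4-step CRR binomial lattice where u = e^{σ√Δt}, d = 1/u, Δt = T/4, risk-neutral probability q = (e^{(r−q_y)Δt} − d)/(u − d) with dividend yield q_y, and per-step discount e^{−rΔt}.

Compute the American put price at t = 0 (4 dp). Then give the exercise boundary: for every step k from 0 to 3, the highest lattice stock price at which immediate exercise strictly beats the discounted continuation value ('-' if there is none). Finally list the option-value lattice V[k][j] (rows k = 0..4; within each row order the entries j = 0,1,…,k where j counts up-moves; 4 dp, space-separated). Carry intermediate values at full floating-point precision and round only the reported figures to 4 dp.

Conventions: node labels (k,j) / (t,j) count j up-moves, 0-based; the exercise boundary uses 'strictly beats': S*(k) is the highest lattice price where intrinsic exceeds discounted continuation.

Δt=0.42300  u=1.27372  d=0.78510  q=0.41828  discount=0.98530
step 4 (expiry): payoffs max(K−S,0) = 55.8613 33.6747 0.0000 0.0000 0.0000
step 3: (k=3,j=0): S=45.4065, K−S=46.1035, hold=45.8966 ⇒ V=46.1035 exercise | (k=3,j=1): S=73.6660, K−S=17.8440, hold=19.3014 ⇒ V=19.3014 continue | (k=3,j=2): S=119.5133, K−S=0.0000, hold=0.0000 ⇒ V=0.0000 continue | (k=3,j=3): S=193.8944, K−S=0.0000, hold=0.0000 ⇒ V=0.0000 continue  boundary S*=45.4065
step 2: (k=2,j=0): S=57.8353, K−S=33.6747, hold=34.3800 ⇒ V=34.3800 continue | (k=2,j=1): S=93.8300, K−S=0.0000, hold=11.0630 ⇒ V=11.0630 continue | (k=2,j=2): S=152.2267, K−S=0.0000, hold=0.0000 ⇒ V=0.0000 continue  boundary S*=-
step 1: (k=1,j=0): S=73.6660, K−S=17.8440, hold=24.2651 ⇒ V=24.2651 continue | (k=1,j=1): S=119.5133, K−S=0.0000, hold=6.3410 ⇒ V=6.3410 continue  boundary S*=-
step 0: (k=0,j=0): S=93.8300, K−S=0.0000, hold=16.5214 ⇒ V=16.5214 continue  boundary S*=-

price = 16.5214
boundary = - - - 45.4065
tree:
16.5214
24.2651 6.3410
34.3800 11.0630 0.0000
46.1035 19.3014 0.0000 0.0000
55.8613 33.6747 0.0000 0.0000 0.0000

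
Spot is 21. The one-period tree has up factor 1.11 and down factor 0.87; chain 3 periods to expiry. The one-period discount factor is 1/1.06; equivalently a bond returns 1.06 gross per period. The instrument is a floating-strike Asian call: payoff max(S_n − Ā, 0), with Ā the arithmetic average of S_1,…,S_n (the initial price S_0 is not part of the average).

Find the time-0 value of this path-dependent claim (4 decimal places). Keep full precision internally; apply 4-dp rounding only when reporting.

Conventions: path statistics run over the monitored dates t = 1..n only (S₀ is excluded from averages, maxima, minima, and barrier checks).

price = 1.4461

With p* = (R−d)/(u−d) = 0.7917, sum probability × payoff across the paths and divide by R^3.
Enumerate all 2^3 = 8 price paths (U = up ×1.11, D = down ×0.87); each path with k up-moves has probability p*^k·(1−p*)^(3−k).
DDD: Ā=15.9978, payoff=0.0000, prob=0.009042
UDD: Ā=20.4110, payoff=0.0000, prob=0.034361
DUD: Ā=18.7310, payoff=0.0000, prob=0.034361
UUD: Ā=23.8982, payoff=0.0000, prob=0.130570
DDU: Ā=17.2694, payoff=0.3739, prob=0.034361
UDU: Ā=22.0334, payoff=0.4771, prob=0.130570
DUU: Ā=20.3534, payoff=2.1571, prob=0.130570
UUU: Ā=25.9681, payoff=2.7521, prob=0.496166
Price = Σ prob·payoff / R^3 = 1.722306 / 1.191016 = 1.4461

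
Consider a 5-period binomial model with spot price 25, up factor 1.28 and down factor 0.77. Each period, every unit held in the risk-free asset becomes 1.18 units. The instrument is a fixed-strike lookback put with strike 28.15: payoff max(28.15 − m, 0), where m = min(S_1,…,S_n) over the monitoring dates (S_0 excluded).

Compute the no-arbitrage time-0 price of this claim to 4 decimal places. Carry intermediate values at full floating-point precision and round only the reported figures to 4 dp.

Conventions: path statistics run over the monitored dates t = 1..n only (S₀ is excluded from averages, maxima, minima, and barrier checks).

Set p* = 0.8039 (from d < R < u); the path-dependent value is the discounted p*-expectation over all price paths.
Enumerate all 2^5 = 32 price paths (U = up ×1.28, D = down ×0.77); each path with k up-moves has probability p*^k·(1−p*)^(5−k).
DDDDD: m=6.7670, payoff=21.3830, prob=0.000290
UDDDD: m=11.2490, payoff=16.9010, prob=0.001188
DUDDD: m=11.2490, payoff=16.9010, prob=0.001188
UUDDD: m=18.6996, payoff=9.4504, prob=0.004872
DDUDD: m=11.2490, payoff=16.9010, prob=0.001188
UDUDD: m=18.6996, payoff=9.4504, prob=0.004872
DUUDD: m=18.6996, payoff=9.4504, prob=0.004872
UUUDD: m=31.0850, payoff=0.0000, prob=0.019976
DDDUD: m=11.2490, payoff=16.9010, prob=0.001188
UDDUD: m=18.6996, payoff=9.4504, prob=0.004872
DUDUD: m=18.6996, payoff=9.4504, prob=0.004872
UUDUD: m=31.0850, payoff=0.0000, prob=0.019976
DDUUD: m=14.8225, payoff=13.3275, prob=0.004872
UDUUD: m=24.6400, payoff=3.5100, prob=0.019976
DUUUD: m=19.2500, payoff=8.9000, prob=0.019976
UUUUD: m=32.0000, payoff=0.0000, prob=0.081900
DDDDU: m=8.7883, payoff=19.3617, prob=0.001188
UDDDU: m=14.6091, payoff=13.5409, prob=0.004872
DUDDU: m=14.6091, payoff=13.5409, prob=0.004872
UUDDU: m=24.2852, payoff=3.8648, prob=0.019976
DDUDU: m=14.6091, payoff=13.5409, prob=0.004872
UDUDU: m=24.2852, payoff=3.8648, prob=0.019976
DUUDU: m=19.2500, payoff=8.9000, prob=0.019976
UUUDU: m=32.0000, payoff=0.0000, prob=0.081900
DDDUU: m=11.4133, payoff=16.7367, prob=0.004872
UDDUU: m=18.9728, payoff=9.1772, prob=0.019976
DUDUU: m=18.9728, payoff=9.1772, prob=0.019976
UUDUU: m=31.5392, payoff=0.0000, prob=0.081900
DDUUU: m=14.8225, payoff=13.3275, prob=0.019976
UDUUU: m=24.6400, payoff=3.5100, prob=0.081900
DUUUU: m=19.2500, payoff=8.9000, prob=0.081900
UUUUU: m=32.0000, payoff=0.0000, prob=0.335790
Price = Σ prob·payoff / R^5 = 2.913484 / 2.287758 = 1.2735

price = 1.2735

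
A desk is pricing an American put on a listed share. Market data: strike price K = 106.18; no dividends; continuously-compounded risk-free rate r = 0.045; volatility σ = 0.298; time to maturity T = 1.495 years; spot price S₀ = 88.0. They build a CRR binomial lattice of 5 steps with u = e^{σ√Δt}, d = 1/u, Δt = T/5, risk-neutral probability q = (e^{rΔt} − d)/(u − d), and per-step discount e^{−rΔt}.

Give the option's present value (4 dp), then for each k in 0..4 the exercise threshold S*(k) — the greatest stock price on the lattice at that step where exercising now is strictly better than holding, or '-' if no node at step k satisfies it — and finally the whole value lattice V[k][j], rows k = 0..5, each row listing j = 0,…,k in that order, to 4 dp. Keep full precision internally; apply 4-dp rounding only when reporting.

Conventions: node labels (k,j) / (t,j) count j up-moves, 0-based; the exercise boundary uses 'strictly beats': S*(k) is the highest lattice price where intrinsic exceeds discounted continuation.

params: Δt=0.29900 u=1.17698 d=0.84963 q=0.50073 e^(-rΔt)=0.98664
t_5 payoffs: 67.2178 52.2067 31.4122 2.6060 0.0000 0.0000
t_4: node(4,0) S=45.8576 payoff=60.3224 vs cont=58.9033 → 60.3224 [stop]  node(4,1) S=63.5253 payoff=42.6547 vs cont=41.2356 → 42.6547 [stop]  node(4,2) S=88.0000 payoff=18.1800 vs cont=16.7609 → 18.1800 [stop]  node(4,3) S=121.9041 payoff=0.0000 vs cont=1.2837 → 1.2837 [wait]  node(4,4) S=168.8707 payoff=0.0000 vs cont=0.0000 → 0.0000 [wait]  ⇒ S*(4)=88.0000
t_3: node(3,0) S=53.9733 payoff=52.2067 vs cont=50.7876 → 52.2067 [stop]  node(3,1) S=74.7678 payoff=31.4122 vs cont=29.9931 → 31.4122 [stop]  node(3,2) S=103.5740 payoff=2.6060 vs cont=9.5896 → 9.5896 [wait]  node(3,3) S=143.4783 payoff=0.0000 vs cont=0.6324 → 0.6324 [wait]  ⇒ S*(3)=74.7678
t_2: node(2,0) S=63.5253 payoff=42.6547 vs cont=41.2356 → 42.6547 [stop]  node(2,1) S=88.0000 payoff=18.1800 vs cont=20.2111 → 20.2111 [wait]  node(2,2) S=121.9041 payoff=0.0000 vs cont=5.0362 → 5.0362 [wait]  ⇒ S*(2)=63.5253
t_1: node(1,0) S=74.7678 payoff=31.4122 vs cont=30.9965 → 31.4122 [stop]  node(1,1) S=103.5740 payoff=2.6060 vs cont=12.4439 → 12.4439 [wait]  ⇒ S*(1)=74.7678
t_0: node(0,0) S=88.0000 payoff=18.1800 vs cont=21.6212 → 21.6212 [wait]  ⇒ S*(0)=-

price = 21.6212
boundary = - 74.7678 63.5253 74.7678 88.0000
tree:
21.6212
31.4122 12.4439
42.6547 20.2111 5.0362
52.2067 31.4122 9.5896 0.6324
60.3224 42.6547 18.1800 1.2837 0.0000
67.2178 52.2067 31.4122 2.6060 0.0000 0.0000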